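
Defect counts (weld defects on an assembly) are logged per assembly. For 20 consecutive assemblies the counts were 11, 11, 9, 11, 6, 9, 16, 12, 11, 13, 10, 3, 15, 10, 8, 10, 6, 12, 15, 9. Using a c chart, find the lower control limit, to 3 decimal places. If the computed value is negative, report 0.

c̄ = (11 + 11 + 9 + 11 + 6 + 9 + 16 + 12 + 11 + 13 + 10 + 3 + 15 + 10 + 8 + 10 + 6 + 12 + 15 + 9) / 20 = 207 / 20 = 10.3500
LCL = c̄ − 3√c̄ = 10.3500 − 3 × 3.2171 = 0.6986

0.699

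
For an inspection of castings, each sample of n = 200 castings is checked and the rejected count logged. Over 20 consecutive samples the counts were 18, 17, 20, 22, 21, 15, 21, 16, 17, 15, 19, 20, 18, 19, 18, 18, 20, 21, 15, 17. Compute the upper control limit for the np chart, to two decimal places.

30.60

p̄ = Σdᵢ / (k·n) = 367 / (20 × 200) = 0.09175
UCL = np̄ + 3·√(np̄(1−p̄)) = 18.3500 + 3 × √(18.3500×0.90825) = 18.3500 + 3 × 4.0824 = 30.5973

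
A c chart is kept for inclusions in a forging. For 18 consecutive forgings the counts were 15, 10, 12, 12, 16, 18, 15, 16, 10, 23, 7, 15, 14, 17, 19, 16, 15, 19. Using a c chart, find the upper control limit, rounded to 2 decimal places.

26.54

c̄ = (15 + 10 + 12 + 12 + 16 + 18 + 15 + 16 + 10 + 23 + 7 + 15 + 14 + 17 + 19 + 16 + 15 + 19) / 18 = 269 / 18 = 14.9444
UCL = c̄ + 3√c̄ = 14.9444 + 3 × √14.9444 = 14.9444 + 3 × 3.8658 = 26.5419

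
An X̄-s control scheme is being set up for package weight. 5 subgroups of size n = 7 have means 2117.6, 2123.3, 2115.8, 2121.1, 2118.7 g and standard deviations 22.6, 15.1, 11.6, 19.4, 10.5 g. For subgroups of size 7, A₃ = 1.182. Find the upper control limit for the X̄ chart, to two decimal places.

X̄̄ = (2117.6 + 2123.3 + 2115.8 + 2121.1 + 2118.7) / 5 = 2119.3000
s̄ = (22.6 + 15.1 + 11.6 + 19.4 + 10.5) / 5 = 15.8400
UCL = X̄̄ + A₃·s̄ = 2119.3000 + 1.182 × 15.8400 = 2138.0229

2138.02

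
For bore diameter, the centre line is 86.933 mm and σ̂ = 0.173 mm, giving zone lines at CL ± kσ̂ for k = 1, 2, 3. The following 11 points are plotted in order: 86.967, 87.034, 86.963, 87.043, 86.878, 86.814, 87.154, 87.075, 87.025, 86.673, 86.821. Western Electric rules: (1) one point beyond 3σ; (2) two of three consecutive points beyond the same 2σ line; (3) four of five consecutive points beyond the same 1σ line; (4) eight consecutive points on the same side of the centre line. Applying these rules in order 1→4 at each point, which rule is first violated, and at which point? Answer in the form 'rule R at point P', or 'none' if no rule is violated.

none

Zone of each point (C = within 1σ̂, B = 1σ̂–2σ̂, A = 2σ̂–3σ̂, * = beyond 3σ̂; sign = side of CL): 1:+C, 2:+C, 3:+C, 4:+C, 5:-C, 6:-C, 7:+B, 8:+C, 9:+C, 10:-B, 11:-C
No rule fires across all 11 points.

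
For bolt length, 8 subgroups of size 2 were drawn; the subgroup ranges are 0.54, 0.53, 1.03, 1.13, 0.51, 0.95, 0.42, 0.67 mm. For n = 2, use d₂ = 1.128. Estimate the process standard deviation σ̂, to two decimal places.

R̄ = (0.54 + 0.53 + 1.03 + 1.13 + 0.51 + 0.95 + 0.42 + 0.67) / 8 = 0.7225
σ̂ = R̄ / d₂ = 0.7225 / 1.128 = 0.6405

0.64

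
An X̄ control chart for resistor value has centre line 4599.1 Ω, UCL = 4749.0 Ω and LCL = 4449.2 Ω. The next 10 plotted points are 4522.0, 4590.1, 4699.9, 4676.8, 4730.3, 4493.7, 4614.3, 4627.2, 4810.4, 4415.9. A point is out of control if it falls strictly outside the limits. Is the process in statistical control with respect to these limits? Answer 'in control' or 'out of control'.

out of control

Compare each point to [4449.2, 4749.0]: sample 9 = 4810.4 > UCL; sample 10 = 4415.9 < LCL.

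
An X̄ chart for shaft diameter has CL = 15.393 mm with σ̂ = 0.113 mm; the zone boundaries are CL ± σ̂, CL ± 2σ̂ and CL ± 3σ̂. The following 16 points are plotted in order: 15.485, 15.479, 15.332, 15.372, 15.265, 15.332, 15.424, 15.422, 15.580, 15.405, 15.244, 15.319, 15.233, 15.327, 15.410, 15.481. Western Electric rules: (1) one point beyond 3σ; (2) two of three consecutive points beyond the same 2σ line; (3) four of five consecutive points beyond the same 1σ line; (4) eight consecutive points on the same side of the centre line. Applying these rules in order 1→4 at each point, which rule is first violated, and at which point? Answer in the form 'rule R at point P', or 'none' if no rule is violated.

Zone of each point (C = within 1σ̂, B = 1σ̂–2σ̂, A = 2σ̂–3σ̂, * = beyond 3σ̂; sign = side of CL): 1:+C, 2:+C, 3:-C, 4:-C, 5:-B, 6:-C, 7:+C, 8:+C, 9:+B, 10:+C, 11:-B, 12:-C, 13:-B, 14:-C, 15:+C, 16:+C
No rule fires across all 16 points.

none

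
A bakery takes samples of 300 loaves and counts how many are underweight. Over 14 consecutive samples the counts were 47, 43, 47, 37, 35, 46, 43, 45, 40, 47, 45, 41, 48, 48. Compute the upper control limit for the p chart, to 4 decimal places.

p̄ = Σdᵢ / (k·n) = 612 / (14 × 300) = 0.14571
UCL = p̄ + 3·√(p̄(1−p̄)/n) = 0.14571 + 3 × √(0.14571×0.85429/300) = 0.14571 + 3 × 0.02037 = 0.20682

0.2068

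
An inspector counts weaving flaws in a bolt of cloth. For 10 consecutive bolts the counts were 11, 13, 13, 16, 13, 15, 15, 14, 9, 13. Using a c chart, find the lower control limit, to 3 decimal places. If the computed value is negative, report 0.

2.300

c̄ = (11 + 13 + 13 + 16 + 13 + 15 + 15 + 14 + 9 + 13) / 10 = 132 / 10 = 13.2000
LCL = c̄ − 3√c̄ = 13.2000 − 3 × 3.6332 = 2.3005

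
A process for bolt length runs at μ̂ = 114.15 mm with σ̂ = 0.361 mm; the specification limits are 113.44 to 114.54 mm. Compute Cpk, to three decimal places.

Cpu = (USL − μ̂) / (3σ̂) = (114.54 − 114.15) / (3 × 0.361) = 0.3601; Cpl = (μ̂ − LSL) / (3σ̂) = (114.15 − 113.44) / (3 × 0.361) = 0.6556; Cpk = min(Cpu, Cpl) = 0.3601

0.360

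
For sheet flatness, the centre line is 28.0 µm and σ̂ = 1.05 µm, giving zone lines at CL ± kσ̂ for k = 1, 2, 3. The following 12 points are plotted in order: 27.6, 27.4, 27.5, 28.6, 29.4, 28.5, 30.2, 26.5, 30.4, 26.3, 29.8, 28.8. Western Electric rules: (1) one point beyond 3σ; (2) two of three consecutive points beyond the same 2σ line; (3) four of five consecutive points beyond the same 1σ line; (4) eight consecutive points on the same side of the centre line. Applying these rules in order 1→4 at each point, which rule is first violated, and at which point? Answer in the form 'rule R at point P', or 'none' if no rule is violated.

Zone of each point (C = within 1σ̂, B = 1σ̂–2σ̂, A = 2σ̂–3σ̂, * = beyond 3σ̂; sign = side of CL): 1:-C, 2:-C, 3:-C, 4:+C, 5:+B, 6:+C, 7:+A, 8:-B, 9:+A, 10:-B, 11:+B, 12:+C
Rule 2 (two of three consecutive points beyond the same 2σ limit) is satisfied at point 9.

rule 2 at point 9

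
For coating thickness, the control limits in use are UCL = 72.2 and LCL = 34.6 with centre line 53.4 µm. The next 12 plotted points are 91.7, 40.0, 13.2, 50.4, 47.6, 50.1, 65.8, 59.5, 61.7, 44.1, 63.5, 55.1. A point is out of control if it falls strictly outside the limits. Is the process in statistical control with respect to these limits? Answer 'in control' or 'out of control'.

Compare each point to [34.6, 72.2]: sample 1 = 91.7 > UCL; sample 3 = 13.2 < LCL.

out of control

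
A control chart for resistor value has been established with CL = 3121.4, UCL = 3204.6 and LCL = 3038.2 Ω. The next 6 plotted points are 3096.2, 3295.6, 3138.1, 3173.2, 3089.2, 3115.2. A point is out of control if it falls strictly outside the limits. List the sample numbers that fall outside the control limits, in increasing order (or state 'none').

Compare each point to [3038.2, 3204.6]: sample 2 = 3295.6 > UCL.

2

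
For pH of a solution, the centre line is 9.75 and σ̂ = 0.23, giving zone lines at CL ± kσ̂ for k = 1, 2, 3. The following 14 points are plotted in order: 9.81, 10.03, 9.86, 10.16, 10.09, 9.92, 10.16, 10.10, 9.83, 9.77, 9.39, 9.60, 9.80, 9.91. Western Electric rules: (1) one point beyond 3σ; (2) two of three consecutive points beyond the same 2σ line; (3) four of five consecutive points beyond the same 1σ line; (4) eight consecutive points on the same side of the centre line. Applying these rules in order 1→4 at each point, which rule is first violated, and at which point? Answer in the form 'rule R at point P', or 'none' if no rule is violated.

rule 3 at point 8

Zone of each point (C = within 1σ̂, B = 1σ̂–2σ̂, A = 2σ̂–3σ̂, * = beyond 3σ̂; sign = side of CL): 1:+C, 2:+B, 3:+C, 4:+B, 5:+B, 6:+C, 7:+B, 8:+B, 9:+C, 10:+C, 11:-B, 12:-C, 13:+C, 14:+C
Rule 3 (four of five consecutive points beyond the same 1σ limit) is satisfied at point 8.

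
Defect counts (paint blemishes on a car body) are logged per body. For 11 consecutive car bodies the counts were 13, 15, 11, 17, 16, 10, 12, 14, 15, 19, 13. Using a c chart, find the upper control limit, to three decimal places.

c̄ = (13 + 15 + 11 + 17 + 16 + 10 + 12 + 14 + 15 + 19 + 13) / 11 = 155 / 11 = 14.0909
UCL = c̄ + 3√c̄ = 14.0909 + 3 × √14.0909 = 14.0909 + 3 × 3.7538 = 25.3523

25.352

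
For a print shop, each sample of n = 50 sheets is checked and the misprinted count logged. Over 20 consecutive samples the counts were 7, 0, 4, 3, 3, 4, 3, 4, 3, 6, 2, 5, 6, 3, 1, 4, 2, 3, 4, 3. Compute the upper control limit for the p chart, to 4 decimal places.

p̄ = Σdᵢ / (k·n) = 70 / (20 × 50) = 0.07000
UCL = p̄ + 3·√(p̄(1−p̄)/n) = 0.07000 + 3 × √(0.07000×0.93000/50) = 0.07000 + 3 × 0.03608 = 0.17825

0.1782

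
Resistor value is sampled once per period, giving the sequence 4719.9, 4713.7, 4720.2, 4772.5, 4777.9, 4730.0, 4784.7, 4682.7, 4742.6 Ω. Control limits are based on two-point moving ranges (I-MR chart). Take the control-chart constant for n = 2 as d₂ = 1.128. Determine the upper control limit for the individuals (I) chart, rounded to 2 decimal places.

4849.58

X̄ = (4719.9 + 4713.7 + 4720.2 + 4772.5 + 4777.9 + 4730.0 + 4784.7 + 4682.7 + 4742.6) / 9 = 4738.2444
Moving ranges: 6.2, 6.5, 52.3, 5.4, 47.9, 54.7, 102.0, 59.9; M̄R̄ = 334.9000 / 8 = 41.8625
UCL = X̄ + 3·M̄R̄/d₂ = 4738.2444 + 3 × 41.8625 / 1.128 = 4849.5809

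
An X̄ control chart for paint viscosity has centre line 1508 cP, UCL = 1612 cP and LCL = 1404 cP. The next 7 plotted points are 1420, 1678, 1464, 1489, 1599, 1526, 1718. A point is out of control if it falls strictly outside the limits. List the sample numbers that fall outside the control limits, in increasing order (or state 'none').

Compare each point to [1404, 1612]: sample 2 = 1678 > UCL; sample 7 = 1718 > UCL.

2, 7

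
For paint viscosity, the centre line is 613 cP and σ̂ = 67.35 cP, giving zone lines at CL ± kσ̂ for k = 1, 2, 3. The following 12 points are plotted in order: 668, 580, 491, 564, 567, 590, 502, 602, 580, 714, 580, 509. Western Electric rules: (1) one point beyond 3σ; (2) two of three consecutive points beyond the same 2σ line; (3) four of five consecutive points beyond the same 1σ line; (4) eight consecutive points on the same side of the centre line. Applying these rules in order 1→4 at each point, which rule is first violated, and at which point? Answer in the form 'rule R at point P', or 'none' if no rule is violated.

rule 4 at point 9

Zone of each point (C = within 1σ̂, B = 1σ̂–2σ̂, A = 2σ̂–3σ̂, * = beyond 3σ̂; sign = side of CL): 1:+C, 2:-C, 3:-B, 4:-C, 5:-C, 6:-C, 7:-B, 8:-C, 9:-C, 10:+B, 11:-C, 12:-B
Rule 4 (eight consecutive points on the same side of the centre line) is satisfied at point 9.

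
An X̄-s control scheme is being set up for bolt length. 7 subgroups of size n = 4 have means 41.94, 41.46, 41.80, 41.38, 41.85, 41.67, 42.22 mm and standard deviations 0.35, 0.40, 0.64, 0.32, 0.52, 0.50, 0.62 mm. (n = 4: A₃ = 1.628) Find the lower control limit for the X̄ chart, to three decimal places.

X̄̄ = (41.94 + 41.46 + 41.80 + 41.38 + 41.85 + 41.67 + 42.22) / 7 = 41.7600
s̄ = (0.35 + 0.40 + 0.64 + 0.32 + 0.52 + 0.50 + 0.62) / 7 = 0.4786
LCL = X̄̄ − A₃·s̄ = 41.7600 − 1.628 × 0.4786 = 40.9809

40.981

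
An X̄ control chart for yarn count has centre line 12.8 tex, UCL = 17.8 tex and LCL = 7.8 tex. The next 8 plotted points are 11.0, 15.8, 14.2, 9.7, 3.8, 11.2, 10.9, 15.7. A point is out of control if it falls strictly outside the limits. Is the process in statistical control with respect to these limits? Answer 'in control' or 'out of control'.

out of control

Compare each point to [7.8, 17.8]: sample 5 = 3.8 < LCL.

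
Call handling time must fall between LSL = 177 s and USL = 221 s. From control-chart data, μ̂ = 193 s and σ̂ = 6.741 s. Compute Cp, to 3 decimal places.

1.088

Cp = (USL − LSL) / (6σ̂) = (221 − 177) / (6 × 6.741) = 44.0000 / 40.4460 = 1.0879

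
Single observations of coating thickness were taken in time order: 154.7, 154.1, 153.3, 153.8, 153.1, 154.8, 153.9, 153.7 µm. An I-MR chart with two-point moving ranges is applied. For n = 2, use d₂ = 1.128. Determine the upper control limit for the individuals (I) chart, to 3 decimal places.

X̄ = (154.7 + 154.1 + 153.3 + 153.8 + 153.1 + 154.8 + 153.9 + 153.7) / 8 = 153.9250
Moving ranges: 0.6, 0.8, 0.5, 0.7, 1.7, 0.9, 0.2; M̄R̄ = 5.4000 / 7 = 0.7714
UCL = X̄ + 3·M̄R̄/d₂ = 153.9250 + 3 × 0.7714 / 1.128 = 155.9767

155.977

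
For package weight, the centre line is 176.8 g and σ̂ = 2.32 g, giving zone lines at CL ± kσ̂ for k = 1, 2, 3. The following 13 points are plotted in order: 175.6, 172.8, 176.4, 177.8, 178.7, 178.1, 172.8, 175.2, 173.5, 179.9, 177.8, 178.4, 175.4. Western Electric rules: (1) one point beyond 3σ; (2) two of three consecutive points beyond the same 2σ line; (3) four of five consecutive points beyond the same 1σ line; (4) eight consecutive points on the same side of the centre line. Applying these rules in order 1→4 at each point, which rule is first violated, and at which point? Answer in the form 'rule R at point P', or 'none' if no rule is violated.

none

Zone of each point (C = within 1σ̂, B = 1σ̂–2σ̂, A = 2σ̂–3σ̂, * = beyond 3σ̂; sign = side of CL): 1:-C, 2:-B, 3:-C, 4:+C, 5:+C, 6:+C, 7:-B, 8:-C, 9:-B, 10:+B, 11:+C, 12:+C, 13:-C
No rule fires across all 13 points.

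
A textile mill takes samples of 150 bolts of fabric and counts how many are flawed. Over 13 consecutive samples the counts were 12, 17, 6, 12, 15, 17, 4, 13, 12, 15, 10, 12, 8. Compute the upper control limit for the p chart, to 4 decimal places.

p̄ = Σdᵢ / (k·n) = 153 / (13 × 150) = 0.07846
UCL = p̄ + 3·√(p̄(1−p̄)/n) = 0.07846 + 3 × √(0.07846×0.92154/150) = 0.07846 + 3 × 0.02196 = 0.14433

0.1443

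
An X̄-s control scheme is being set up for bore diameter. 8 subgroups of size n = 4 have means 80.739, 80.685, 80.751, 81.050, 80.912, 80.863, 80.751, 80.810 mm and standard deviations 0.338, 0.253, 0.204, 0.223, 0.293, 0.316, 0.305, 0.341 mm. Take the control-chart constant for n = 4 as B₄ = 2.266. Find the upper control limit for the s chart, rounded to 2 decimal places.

0.64

s̄ = (0.338 + 0.253 + 0.204 + 0.223 + 0.293 + 0.316 + 0.305 + 0.341) / 8 = 0.2841
UCL_s = B₄·s̄ = 2.266 × 0.2841 = 0.6438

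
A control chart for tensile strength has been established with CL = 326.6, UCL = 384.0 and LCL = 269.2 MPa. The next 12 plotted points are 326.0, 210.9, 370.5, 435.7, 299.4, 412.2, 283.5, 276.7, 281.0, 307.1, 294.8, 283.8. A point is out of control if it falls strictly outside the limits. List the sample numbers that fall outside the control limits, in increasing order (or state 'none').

2, 4, 6

Compare each point to [269.2, 384.0]: sample 2 = 210.9 < LCL; sample 4 = 435.7 > UCL; sample 6 = 412.2 > UCL.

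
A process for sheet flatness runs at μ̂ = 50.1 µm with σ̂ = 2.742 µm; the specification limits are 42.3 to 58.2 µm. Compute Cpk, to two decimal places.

0.95

Cpu = (USL − μ̂) / (3σ̂) = (58.2 − 50.1) / (3 × 2.742) = 0.9847; Cpl = (μ̂ − LSL) / (3σ̂) = (50.1 − 42.3) / (3 × 2.742) = 0.9482; Cpk = min(Cpu, Cpl) = 0.9482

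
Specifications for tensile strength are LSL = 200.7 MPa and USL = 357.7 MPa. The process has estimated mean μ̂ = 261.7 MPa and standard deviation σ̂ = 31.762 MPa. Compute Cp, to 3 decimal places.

0.824

Cp = (USL − LSL) / (6σ̂) = (357.7 − 200.7) / (6 × 31.762) = 157.0000 / 190.5720 = 0.8238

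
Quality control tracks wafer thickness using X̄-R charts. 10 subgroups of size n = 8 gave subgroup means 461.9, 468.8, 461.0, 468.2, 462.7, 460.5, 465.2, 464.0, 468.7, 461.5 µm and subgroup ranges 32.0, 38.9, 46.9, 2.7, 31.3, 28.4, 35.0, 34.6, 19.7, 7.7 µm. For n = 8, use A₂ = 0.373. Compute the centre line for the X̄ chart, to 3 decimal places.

X̄̄ = (461.9 + 468.8 + 461.0 + 468.2 + 462.7 + 460.5 + 465.2 + 464.0 + 468.7 + 461.5) / 10 = 4642.5000 / 10 = 464.2500
CL = X̄̄ = 464.2500

464.250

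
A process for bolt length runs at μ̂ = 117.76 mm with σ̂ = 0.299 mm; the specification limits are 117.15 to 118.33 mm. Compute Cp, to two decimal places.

Cp = (USL − LSL) / (6σ̂) = (118.33 − 117.15) / (6 × 0.299) = 1.1800 / 1.7940 = 0.6577

0.66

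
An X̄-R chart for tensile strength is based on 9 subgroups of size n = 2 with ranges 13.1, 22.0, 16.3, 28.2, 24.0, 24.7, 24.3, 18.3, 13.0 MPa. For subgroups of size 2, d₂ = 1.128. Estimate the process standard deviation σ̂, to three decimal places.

18.115

R̄ = (13.1 + 22.0 + 16.3 + 28.2 + 24.0 + 24.7 + 24.3 + 18.3 + 13.0) / 9 = 20.4333
σ̂ = R̄ / d₂ = 20.4333 / 1.128 = 18.1147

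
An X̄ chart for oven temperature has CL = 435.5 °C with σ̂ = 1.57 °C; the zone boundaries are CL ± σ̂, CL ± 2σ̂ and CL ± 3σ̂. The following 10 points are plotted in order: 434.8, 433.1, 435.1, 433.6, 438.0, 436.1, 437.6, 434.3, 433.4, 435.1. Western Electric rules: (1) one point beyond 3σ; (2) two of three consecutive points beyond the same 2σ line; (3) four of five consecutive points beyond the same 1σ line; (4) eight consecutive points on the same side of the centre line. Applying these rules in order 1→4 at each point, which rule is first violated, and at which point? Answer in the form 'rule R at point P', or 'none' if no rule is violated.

Zone of each point (C = within 1σ̂, B = 1σ̂–2σ̂, A = 2σ̂–3σ̂, * = beyond 3σ̂; sign = side of CL): 1:-C, 2:-B, 3:-C, 4:-B, 5:+B, 6:+C, 7:+B, 8:-C, 9:-B, 10:-C
No rule fires across all 10 points.

none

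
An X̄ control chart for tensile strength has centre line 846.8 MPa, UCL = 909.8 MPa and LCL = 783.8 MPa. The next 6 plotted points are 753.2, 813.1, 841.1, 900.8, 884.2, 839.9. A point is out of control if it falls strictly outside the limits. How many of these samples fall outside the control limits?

1

Compare each point to [783.8, 909.8]: sample 1 = 753.2 < LCL.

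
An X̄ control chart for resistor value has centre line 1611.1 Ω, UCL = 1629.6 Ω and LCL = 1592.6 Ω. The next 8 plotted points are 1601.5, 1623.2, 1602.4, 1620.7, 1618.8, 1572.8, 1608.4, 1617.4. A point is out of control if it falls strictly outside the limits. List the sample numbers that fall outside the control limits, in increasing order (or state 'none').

Compare each point to [1592.6, 1629.6]: sample 6 = 1572.8 < LCL.

6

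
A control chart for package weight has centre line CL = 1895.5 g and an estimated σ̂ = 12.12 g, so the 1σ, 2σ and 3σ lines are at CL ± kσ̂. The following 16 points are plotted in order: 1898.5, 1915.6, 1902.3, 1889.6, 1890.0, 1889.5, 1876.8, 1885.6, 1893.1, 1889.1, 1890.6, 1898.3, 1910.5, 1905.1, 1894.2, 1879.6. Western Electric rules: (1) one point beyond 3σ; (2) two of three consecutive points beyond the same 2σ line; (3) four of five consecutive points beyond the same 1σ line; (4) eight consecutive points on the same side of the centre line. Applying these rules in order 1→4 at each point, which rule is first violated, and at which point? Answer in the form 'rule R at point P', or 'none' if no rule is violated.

rule 4 at point 11

Zone of each point (C = within 1σ̂, B = 1σ̂–2σ̂, A = 2σ̂–3σ̂, * = beyond 3σ̂; sign = side of CL): 1:+C, 2:+B, 3:+C, 4:-C, 5:-C, 6:-C, 7:-B, 8:-C, 9:-C, 10:-C, 11:-C, 12:+C, 13:+B, 14:+C, 15:-C, 16:-B
Rule 4 (eight consecutive points on the same side of the centre line) is satisfied at point 11.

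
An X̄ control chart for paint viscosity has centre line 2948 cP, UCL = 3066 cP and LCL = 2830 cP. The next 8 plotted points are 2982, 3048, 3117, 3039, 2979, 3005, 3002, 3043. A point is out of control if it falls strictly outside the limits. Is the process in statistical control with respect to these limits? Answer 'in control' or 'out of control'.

out of control

Compare each point to [2830, 3066]: sample 3 = 3117 > UCL.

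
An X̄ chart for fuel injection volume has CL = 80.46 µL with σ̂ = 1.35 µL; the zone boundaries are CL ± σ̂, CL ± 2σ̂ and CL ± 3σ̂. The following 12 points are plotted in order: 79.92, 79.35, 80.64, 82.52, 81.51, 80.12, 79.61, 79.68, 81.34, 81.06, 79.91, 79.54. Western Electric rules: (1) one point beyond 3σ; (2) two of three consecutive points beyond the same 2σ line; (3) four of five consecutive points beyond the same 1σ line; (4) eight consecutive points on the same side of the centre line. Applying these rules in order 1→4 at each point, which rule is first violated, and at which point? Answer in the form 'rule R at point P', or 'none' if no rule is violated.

none

Zone of each point (C = within 1σ̂, B = 1σ̂–2σ̂, A = 2σ̂–3σ̂, * = beyond 3σ̂; sign = side of CL): 1:-C, 2:-C, 3:+C, 4:+B, 5:+C, 6:-C, 7:-C, 8:-C, 9:+C, 10:+C, 11:-C, 12:-C
No rule fires across all 12 points.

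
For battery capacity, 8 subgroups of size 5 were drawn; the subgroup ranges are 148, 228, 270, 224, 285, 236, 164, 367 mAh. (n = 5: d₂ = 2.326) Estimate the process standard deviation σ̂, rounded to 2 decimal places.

103.29

R̄ = (148 + 228 + 270 + 224 + 285 + 236 + 164 + 367) / 8 = 240.2500
σ̂ = R̄ / d₂ = 240.2500 / 2.326 = 103.2889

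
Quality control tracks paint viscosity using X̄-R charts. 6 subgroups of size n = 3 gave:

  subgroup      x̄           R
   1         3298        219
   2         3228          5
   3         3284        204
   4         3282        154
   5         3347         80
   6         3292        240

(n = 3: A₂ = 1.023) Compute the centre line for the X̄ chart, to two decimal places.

3288.50

X̄̄ = (3298 + 3228 + 3284 + 3282 + 3347 + 3292) / 6 = 19731.0000 / 6 = 3288.5000
CL = X̄̄ = 3288.5000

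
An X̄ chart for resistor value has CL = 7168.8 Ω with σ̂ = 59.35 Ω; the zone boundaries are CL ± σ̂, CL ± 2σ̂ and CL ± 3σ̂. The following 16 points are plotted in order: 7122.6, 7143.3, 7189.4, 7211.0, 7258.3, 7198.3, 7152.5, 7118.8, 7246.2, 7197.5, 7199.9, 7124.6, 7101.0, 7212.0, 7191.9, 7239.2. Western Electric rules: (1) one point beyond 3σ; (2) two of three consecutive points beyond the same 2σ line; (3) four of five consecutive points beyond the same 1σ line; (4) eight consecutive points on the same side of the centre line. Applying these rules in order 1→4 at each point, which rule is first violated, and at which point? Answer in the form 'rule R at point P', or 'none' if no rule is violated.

Zone of each point (C = within 1σ̂, B = 1σ̂–2σ̂, A = 2σ̂–3σ̂, * = beyond 3σ̂; sign = side of CL): 1:-C, 2:-C, 3:+C, 4:+C, 5:+B, 6:+C, 7:-C, 8:-C, 9:+B, 10:+C, 11:+C, 12:-C, 13:-B, 14:+C, 15:+C, 16:+B
No rule fires across all 16 points.

none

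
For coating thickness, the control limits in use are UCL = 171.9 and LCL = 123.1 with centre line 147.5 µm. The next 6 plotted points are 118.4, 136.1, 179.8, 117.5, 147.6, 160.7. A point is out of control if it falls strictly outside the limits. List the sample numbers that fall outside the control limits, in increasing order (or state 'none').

1, 3, 4

Compare each point to [123.1, 171.9]: sample 1 = 118.4 < LCL; sample 3 = 179.8 > UCL; sample 4 = 117.5 < LCL.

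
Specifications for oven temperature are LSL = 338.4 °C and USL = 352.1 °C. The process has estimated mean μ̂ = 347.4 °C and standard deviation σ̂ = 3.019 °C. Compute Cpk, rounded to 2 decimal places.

Cpu = (USL − μ̂) / (3σ̂) = (352.1 − 347.4) / (3 × 3.019) = 0.5189; Cpl = (μ̂ − LSL) / (3σ̂) = (347.4 − 338.4) / (3 × 3.019) = 0.9937; Cpk = min(Cpu, Cpl) = 0.5189

0.52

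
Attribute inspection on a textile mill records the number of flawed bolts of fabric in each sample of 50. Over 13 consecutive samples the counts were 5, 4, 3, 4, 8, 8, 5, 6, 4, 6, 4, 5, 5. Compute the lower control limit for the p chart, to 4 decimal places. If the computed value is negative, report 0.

0.0000

p̄ = Σdᵢ / (k·n) = 67 / (13 × 50) = 0.10308
LCL = p̄ − 3·√(p̄(1−p̄)/n) = 0.10308 − 3 × 0.04300 = -0.02592 → 0 (negative, so LCL = 0)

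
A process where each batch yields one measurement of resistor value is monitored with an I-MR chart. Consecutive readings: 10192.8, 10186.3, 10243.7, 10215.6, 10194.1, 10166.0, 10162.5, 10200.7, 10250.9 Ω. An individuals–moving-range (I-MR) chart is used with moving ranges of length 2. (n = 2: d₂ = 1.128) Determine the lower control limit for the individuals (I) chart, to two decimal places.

10123.77

X̄ = (10192.8 + 10186.3 + 10243.7 + 10215.6 + 10194.1 + 10166.0 + 10162.5 + 10200.7 + 10250.9) / 9 = 10201.4000
Moving ranges: 6.5, 57.4, 28.1, 21.5, 28.1, 3.5, 38.2, 50.2; M̄R̄ = 233.5000 / 8 = 29.1875
LCL = X̄ − 3·M̄R̄/d₂ = 10201.4000 − 3 × 29.1875 / 1.128 = 10123.7737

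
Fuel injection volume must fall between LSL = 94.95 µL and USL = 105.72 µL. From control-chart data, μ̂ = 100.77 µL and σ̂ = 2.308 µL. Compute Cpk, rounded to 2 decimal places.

0.71

Cpu = (USL − μ̂) / (3σ̂) = (105.72 − 100.77) / (3 × 2.308) = 0.7149; Cpl = (μ̂ − LSL) / (3σ̂) = (100.77 − 94.95) / (3 × 2.308) = 0.8406; Cpk = min(Cpu, Cpl) = 0.7149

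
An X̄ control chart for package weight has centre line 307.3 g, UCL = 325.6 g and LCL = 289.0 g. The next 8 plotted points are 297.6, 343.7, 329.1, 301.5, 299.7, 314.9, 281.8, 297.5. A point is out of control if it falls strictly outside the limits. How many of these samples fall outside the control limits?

3

Compare each point to [289.0, 325.6]: sample 2 = 343.7 > UCL; sample 3 = 329.1 > UCL; sample 7 = 281.8 < LCL.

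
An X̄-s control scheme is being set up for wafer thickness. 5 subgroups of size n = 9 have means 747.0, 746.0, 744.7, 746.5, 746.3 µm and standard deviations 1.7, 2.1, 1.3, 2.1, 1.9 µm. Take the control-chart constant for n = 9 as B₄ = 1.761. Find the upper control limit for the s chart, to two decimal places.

3.21

s̄ = (1.7 + 2.1 + 1.3 + 2.1 + 1.9) / 5 = 1.8200
UCL_s = B₄·s̄ = 1.761 × 1.8200 = 3.2050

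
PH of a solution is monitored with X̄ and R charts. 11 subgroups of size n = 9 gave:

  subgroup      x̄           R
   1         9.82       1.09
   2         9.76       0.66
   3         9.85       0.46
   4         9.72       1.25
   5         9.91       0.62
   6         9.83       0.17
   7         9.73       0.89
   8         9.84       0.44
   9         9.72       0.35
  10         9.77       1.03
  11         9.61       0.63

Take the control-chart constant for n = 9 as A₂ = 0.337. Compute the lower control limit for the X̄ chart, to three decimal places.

X̄̄ = (9.82 + 9.76 + 9.85 + 9.72 + 9.91 + 9.83 + 9.73 + 9.84 + 9.72 + 9.77 + 9.61) / 11 = 107.5600 / 11 = 9.7782
R̄ = (1.09 + 0.66 + 0.46 + 1.25 + 0.62 + 0.17 + 0.89 + 0.44 + 0.35 + 1.03 + 0.63) / 11 = 7.5900 / 11 = 0.6900
LCL = X̄̄ − A₂·R̄ = 9.7782 − 0.337 × 0.6900 = 9.5457

9.546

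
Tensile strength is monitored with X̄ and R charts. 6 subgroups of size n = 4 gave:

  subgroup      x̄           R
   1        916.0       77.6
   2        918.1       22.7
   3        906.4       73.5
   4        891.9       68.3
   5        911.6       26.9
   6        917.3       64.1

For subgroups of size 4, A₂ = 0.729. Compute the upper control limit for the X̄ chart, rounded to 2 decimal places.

950.69

X̄̄ = (916.0 + 918.1 + 906.4 + 891.9 + 911.6 + 917.3) / 6 = 5461.3000 / 6 = 910.2167
R̄ = (77.6 + 22.7 + 73.5 + 68.3 + 26.9 + 64.1) / 6 = 333.1000 / 6 = 55.5167
UCL = X̄̄ + A₂·R̄ = 910.2167 + 0.729 × 55.5167 = 950.6883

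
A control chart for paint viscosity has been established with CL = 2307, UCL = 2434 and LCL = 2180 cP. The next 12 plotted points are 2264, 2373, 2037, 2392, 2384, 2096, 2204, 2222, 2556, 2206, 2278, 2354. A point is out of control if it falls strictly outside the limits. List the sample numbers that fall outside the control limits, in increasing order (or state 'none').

3, 6, 9

Compare each point to [2180, 2434]: sample 3 = 2037 < LCL; sample 6 = 2096 < LCL; sample 9 = 2556 > UCL.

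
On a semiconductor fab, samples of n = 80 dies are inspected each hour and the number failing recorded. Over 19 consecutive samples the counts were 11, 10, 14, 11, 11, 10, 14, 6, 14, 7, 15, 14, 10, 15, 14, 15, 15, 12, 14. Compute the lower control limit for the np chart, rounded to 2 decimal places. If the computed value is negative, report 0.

2.56

p̄ = Σdᵢ / (k·n) = 232 / (19 × 80) = 0.15263
LCL = np̄ − 3·√(np̄(1−p̄)) = 12.2105 − 3 × 3.2166 = 2.5606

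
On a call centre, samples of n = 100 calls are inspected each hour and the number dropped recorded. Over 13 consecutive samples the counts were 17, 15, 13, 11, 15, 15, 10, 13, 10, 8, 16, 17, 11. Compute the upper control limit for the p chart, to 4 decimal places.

0.2329

p̄ = Σdᵢ / (k·n) = 171 / (13 × 100) = 0.13154
UCL = p̄ + 3·√(p̄(1−p̄)/n) = 0.13154 + 3 × √(0.13154×0.86846/100) = 0.13154 + 3 × 0.03380 = 0.23293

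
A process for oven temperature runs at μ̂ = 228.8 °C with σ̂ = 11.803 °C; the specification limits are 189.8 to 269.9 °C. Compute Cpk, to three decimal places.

1.101

Cpu = (USL − μ̂) / (3σ̂) = (269.9 − 228.8) / (3 × 11.803) = 1.1607; Cpl = (μ̂ − LSL) / (3σ̂) = (228.8 − 189.8) / (3 × 11.803) = 1.1014; Cpk = min(Cpu, Cpl) = 1.1014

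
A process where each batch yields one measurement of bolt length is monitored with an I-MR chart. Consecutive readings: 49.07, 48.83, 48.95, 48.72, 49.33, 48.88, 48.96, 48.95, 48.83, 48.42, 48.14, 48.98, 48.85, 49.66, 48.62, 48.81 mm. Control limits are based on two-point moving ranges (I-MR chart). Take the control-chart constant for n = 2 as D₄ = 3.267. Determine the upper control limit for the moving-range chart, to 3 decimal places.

1.211

Moving ranges: 0.24, 0.12, 0.23, 0.61, 0.45, 0.08, 0.01, 0.12, 0.41, 0.28, 0.84, 0.13, 0.81, 1.04, 0.19; M̄R̄ = 5.5600 / 15 = 0.3707
UCL_MR = D₄·M̄R̄ = 3.267 × 0.3707 = 1.2110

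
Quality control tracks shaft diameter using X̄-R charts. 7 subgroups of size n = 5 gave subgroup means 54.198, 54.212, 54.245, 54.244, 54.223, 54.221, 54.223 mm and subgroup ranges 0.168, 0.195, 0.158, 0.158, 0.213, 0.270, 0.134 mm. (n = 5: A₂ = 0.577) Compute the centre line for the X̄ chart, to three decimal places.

X̄̄ = (54.198 + 54.212 + 54.245 + 54.244 + 54.223 + 54.221 + 54.223) / 7 = 379.5660 / 7 = 54.2237
CL = X̄̄ = 54.2237

54.224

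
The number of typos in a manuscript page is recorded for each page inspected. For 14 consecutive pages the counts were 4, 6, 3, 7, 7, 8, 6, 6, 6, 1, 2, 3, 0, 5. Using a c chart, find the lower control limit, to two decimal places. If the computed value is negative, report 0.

c̄ = (4 + 6 + 3 + 7 + 7 + 8 + 6 + 6 + 6 + 1 + 2 + 3 + 0 + 5) / 14 = 64 / 14 = 4.5714
LCL = c̄ − 3√c̄ = 4.5714 − 3 × 2.1381 = -1.8428 → 0 (cannot be negative)

0.00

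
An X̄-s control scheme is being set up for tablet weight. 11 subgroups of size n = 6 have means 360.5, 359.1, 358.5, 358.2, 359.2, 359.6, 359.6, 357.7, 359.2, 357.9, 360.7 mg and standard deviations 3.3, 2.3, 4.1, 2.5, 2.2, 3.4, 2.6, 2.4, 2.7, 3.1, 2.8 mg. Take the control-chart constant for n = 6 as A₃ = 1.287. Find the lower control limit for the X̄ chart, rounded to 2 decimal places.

X̄̄ = (360.5 + 359.1 + 358.5 + 358.2 + 359.2 + 359.6 + 359.6 + 357.7 + 359.2 + 357.9 + 360.7) / 11 = 359.1091
s̄ = (3.3 + 2.3 + 4.1 + 2.5 + 2.2 + 3.4 + 2.6 + 2.4 + 2.7 + 3.1 + 2.8) / 11 = 2.8545
LCL = X̄̄ − A₃·s̄ = 359.1091 − 1.287 × 2.8545 = 355.4353

355.44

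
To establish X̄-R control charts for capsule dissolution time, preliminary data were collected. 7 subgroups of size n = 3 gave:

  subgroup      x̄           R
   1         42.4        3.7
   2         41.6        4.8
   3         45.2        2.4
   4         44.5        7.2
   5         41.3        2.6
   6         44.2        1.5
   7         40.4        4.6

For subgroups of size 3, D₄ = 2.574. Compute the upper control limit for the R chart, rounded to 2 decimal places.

9.85

R̄ = (3.7 + 4.8 + 2.4 + 7.2 + 2.6 + 1.5 + 4.6) / 7 = 26.8000 / 7 = 3.8286
UCL_R = D₄·R̄ = 2.574 × 3.8286 = 9.8547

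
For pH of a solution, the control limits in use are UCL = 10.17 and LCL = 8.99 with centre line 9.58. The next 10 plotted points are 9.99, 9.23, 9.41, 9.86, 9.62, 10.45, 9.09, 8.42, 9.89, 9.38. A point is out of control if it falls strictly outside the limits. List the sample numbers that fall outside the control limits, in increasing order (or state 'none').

6, 8

Compare each point to [8.99, 10.17]: sample 6 = 10.45 > UCL; sample 8 = 8.42 < LCL.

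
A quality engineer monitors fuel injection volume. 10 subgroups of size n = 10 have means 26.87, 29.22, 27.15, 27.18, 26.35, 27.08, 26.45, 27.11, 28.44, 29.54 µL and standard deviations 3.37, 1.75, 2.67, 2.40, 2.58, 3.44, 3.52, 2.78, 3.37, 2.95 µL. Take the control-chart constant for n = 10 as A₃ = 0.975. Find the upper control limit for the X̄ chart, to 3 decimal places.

X̄̄ = (26.87 + 29.22 + 27.15 + 27.18 + 26.35 + 27.08 + 26.45 + 27.11 + 28.44 + 29.54) / 10 = 27.5390
s̄ = (3.37 + 1.75 + 2.67 + 2.40 + 2.58 + 3.44 + 3.52 + 2.78 + 3.37 + 2.95) / 10 = 2.8830
UCL = X̄̄ + A₃·s̄ = 27.5390 + 0.975 × 2.8830 = 30.3499

30.350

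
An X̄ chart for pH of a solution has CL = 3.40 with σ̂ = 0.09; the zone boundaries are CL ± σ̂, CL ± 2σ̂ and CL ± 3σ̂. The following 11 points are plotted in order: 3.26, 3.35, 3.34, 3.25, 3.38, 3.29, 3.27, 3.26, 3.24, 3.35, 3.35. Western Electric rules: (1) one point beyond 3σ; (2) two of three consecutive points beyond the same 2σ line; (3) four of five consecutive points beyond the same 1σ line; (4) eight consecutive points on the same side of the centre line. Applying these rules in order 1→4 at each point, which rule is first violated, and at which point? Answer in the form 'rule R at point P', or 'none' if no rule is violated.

rule 3 at point 8

Zone of each point (C = within 1σ̂, B = 1σ̂–2σ̂, A = 2σ̂–3σ̂, * = beyond 3σ̂; sign = side of CL): 1:-B, 2:-C, 3:-C, 4:-B, 5:-C, 6:-B, 7:-B, 8:-B, 9:-B, 10:-C, 11:-C
Rule 3 (four of five consecutive points beyond the same 1σ limit) is satisfied at point 8.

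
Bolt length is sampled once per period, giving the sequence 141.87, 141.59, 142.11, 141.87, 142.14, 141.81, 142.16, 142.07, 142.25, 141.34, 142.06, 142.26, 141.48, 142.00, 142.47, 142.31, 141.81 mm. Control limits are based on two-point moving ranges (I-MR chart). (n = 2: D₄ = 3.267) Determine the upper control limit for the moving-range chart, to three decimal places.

1.331

Moving ranges: 0.28, 0.52, 0.24, 0.27, 0.33, 0.35, 0.09, 0.18, 0.91, 0.72, 0.20, 0.78, 0.52, 0.47, 0.16, 0.50; M̄R̄ = 6.5200 / 16 = 0.4075
UCL_MR = D₄·M̄R̄ = 3.267 × 0.4075 = 1.3313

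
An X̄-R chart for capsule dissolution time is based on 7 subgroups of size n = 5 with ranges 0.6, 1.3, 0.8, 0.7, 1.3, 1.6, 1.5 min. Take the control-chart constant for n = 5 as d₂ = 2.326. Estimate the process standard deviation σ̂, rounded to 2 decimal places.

0.48

R̄ = (0.6 + 1.3 + 0.8 + 0.7 + 1.3 + 1.6 + 1.5) / 7 = 1.1143
σ̂ = R̄ / d₂ = 1.1143 / 2.326 = 0.4791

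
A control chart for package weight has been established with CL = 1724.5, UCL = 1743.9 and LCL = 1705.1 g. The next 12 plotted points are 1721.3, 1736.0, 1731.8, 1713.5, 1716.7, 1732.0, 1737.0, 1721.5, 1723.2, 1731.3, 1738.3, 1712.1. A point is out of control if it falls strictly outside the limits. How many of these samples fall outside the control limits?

0

All 12 points lie within [1705.1, 1743.9].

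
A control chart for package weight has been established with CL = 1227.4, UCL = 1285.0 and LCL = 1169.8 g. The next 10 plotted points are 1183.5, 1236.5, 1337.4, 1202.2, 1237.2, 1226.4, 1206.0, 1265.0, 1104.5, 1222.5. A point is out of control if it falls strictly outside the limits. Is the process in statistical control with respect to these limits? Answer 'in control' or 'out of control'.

out of control

Compare each point to [1169.8, 1285.0]: sample 3 = 1337.4 > UCL; sample 9 = 1104.5 < LCL.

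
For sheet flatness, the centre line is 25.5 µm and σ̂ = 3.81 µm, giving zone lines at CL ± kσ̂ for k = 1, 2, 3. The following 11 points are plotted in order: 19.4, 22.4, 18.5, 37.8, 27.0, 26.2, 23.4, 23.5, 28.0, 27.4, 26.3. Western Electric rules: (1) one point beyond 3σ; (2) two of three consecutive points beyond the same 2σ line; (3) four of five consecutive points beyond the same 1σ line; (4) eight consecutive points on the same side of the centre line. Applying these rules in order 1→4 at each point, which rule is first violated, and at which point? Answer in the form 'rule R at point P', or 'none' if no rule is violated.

rule 1 at point 4

Zone of each point (C = within 1σ̂, B = 1σ̂–2σ̂, A = 2σ̂–3σ̂, * = beyond 3σ̂; sign = side of CL): 1:-B, 2:-C, 3:-B, 4:+*, 5:+C, 6:+C, 7:-C, 8:-C, 9:+C, 10:+C, 11:+C
Rule 1 (one point beyond the 3σ limits) is satisfied at point 4.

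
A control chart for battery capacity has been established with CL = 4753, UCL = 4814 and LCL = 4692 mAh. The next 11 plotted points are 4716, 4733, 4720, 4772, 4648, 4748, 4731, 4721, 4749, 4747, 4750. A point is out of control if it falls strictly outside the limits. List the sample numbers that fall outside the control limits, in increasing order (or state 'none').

Compare each point to [4692, 4814]: sample 5 = 4648 < LCL.

5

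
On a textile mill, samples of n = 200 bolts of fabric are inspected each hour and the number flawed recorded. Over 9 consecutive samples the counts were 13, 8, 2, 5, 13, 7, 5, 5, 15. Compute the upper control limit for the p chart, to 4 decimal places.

p̄ = Σdᵢ / (k·n) = 73 / (9 × 200) = 0.04056
UCL = p̄ + 3·√(p̄(1−p̄)/n) = 0.04056 + 3 × √(0.04056×0.95944/200) = 0.04056 + 3 × 0.01395 = 0.08240

0.0824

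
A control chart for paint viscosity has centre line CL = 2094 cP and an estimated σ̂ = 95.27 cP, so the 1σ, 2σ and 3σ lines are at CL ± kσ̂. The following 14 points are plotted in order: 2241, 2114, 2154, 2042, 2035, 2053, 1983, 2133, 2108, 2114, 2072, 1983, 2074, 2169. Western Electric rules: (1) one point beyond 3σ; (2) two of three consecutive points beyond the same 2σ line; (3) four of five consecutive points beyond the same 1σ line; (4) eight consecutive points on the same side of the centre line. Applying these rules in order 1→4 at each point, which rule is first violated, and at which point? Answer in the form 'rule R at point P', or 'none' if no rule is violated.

none

Zone of each point (C = within 1σ̂, B = 1σ̂–2σ̂, A = 2σ̂–3σ̂, * = beyond 3σ̂; sign = side of CL): 1:+B, 2:+C, 3:+C, 4:-C, 5:-C, 6:-C, 7:-B, 8:+C, 9:+C, 10:+C, 11:-C, 12:-B, 13:-C, 14:+C
No rule fires across all 14 points.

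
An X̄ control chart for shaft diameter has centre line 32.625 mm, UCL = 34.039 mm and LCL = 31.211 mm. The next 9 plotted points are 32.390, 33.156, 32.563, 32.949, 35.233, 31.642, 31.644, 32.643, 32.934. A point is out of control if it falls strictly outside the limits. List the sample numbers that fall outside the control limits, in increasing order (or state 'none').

5

Compare each point to [31.211, 34.039]: sample 5 = 35.233 > UCL.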